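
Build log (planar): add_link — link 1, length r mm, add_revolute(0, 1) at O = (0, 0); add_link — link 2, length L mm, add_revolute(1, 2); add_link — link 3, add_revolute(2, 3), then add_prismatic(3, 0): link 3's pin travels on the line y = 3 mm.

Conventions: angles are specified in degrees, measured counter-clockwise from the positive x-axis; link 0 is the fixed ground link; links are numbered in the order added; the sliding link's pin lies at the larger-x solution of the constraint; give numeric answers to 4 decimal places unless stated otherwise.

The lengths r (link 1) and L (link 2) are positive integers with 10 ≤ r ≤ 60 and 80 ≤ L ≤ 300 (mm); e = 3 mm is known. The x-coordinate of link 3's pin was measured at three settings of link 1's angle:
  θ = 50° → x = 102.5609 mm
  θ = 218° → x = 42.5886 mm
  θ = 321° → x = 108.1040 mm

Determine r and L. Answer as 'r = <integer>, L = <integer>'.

constraint per measurement: (x − r cos θ)² + (r sin θ − e)² = L²
subtracting the θ₁ and θ₂ equations cancels the r² and L² terms:
r = (x₁² − x₂²) / (2[(x₁cos θ₁ + e sin θ₁) − (x₂cos θ₂ + e sin θ₂)]) = 42.0000 → r = 42
L² = (x₁ − r cos θ₁)² + (r sin θ₁ − e)² = 6561.0054 → L = 81.0000 → L = 81
check at θ₃=321°: x = 108.1040 (printed 108.1040) ✓

r = 42, L = 81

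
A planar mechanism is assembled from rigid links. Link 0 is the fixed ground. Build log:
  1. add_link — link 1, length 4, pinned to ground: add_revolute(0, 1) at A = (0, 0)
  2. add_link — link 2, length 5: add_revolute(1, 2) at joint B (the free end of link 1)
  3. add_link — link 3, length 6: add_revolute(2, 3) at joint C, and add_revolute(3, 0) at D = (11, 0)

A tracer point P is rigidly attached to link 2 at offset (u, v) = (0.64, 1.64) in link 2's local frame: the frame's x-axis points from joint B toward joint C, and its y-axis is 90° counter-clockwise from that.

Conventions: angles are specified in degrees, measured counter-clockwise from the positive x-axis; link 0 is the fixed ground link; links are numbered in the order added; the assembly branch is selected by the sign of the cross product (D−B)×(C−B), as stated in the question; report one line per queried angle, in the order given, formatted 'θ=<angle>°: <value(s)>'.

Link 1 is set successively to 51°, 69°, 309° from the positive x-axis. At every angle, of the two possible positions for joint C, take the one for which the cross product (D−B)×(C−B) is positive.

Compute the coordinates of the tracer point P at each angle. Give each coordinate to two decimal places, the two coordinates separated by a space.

A=(0,0), D=(11.00,0)
θ=51°: B = A + 4.00·(cos51°, sin51°) = (2.5173, 3.1086)
θ=51°: |BD| = 9.0344
θ=51°: circle(B,5.00) ∩ circle(D,6.00): a=3.9084, h=3.1184
θ=51°:   candidates: C₊=(7.2600,4.6918) cross=28.173; C₋=(5.1140,-1.1642) cross=-28.173
θ=51°:   branch + wants cross > 0 → take C=(7.2600,4.6918) (cross=28.173)
θ=51°: ex = (C−B)/|BC| = (0.9485,0.3166); ey = (-0.3166,0.9485)
θ=51°: P = B + 0.64·ex + 1.64·ey = (2.6051,4.8668)
θ=69°: B = A + 4.00·(cos69°, sin69°) = (1.4335, 3.7343)
θ=69°: |BD| = 10.2695
θ=69°: circle(B,5.00) ∩ circle(D,6.00): a=4.5992, h=1.9614
θ=69°:   candidates: C₊=(6.4311,3.8891) cross=20.143; C₋=(5.0046,0.2347) cross=-20.143
θ=69°:   branch + wants cross > 0 → take C=(6.4311,3.8891) (cross=20.143)
θ=69°: ex = (C−B)/|BC| = (0.9995,0.0310); ey = (-0.0310,0.9995)
θ=69°: P = B + 0.64·ex + 1.64·ey = (2.0224,5.3933)
θ=309°: B = A + 4.00·(cos309°, sin309°) = (2.5173, -3.1086)
θ=309°: |BD| = 9.0344
θ=309°: circle(B,5.00) ∩ circle(D,6.00): a=3.9084, h=3.1184
θ=309°:   candidates: C₊=(5.1140,1.1642) cross=28.173; C₋=(7.2600,-4.6918) cross=-28.173
θ=309°:   branch + wants cross > 0 → take C=(5.1140,1.1642) (cross=28.173)
θ=309°: ex = (C−B)/|BC| = (0.5194,0.8546); ey = (-0.8546,0.5194)
θ=309°: P = B + 0.64·ex + 1.64·ey = (1.4482,-1.7099)

θ=51°: 2.61 4.87
θ=69°: 2.02 5.39
θ=309°: 1.45 -1.71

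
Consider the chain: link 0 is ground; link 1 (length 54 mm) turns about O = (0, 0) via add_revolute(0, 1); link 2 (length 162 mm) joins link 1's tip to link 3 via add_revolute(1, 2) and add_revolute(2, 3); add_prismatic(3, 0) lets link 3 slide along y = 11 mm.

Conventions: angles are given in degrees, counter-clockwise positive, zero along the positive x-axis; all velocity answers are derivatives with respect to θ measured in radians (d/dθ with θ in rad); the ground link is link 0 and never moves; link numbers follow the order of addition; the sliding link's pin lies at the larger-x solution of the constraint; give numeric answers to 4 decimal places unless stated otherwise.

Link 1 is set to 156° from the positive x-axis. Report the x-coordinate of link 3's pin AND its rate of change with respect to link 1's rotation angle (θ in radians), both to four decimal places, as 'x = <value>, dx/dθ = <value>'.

geometry: r = 54 mm, L = 162 mm, e = 11 mm
crank pin P = (r cos θ, r sin θ) = (-49.331455, 21.963779)
h = r sin θ − e = 21.963779 − 11 = 10.963779
x = r cos θ + √(L² − h²) = -49.331455 + 161.628573 = 112.297118
dx/dθ = −r sin θ − h·r cos θ/√(L² − h²) (θ in radians; h = 10.963779) = -18.617470

x = 112.2971, dx/dθ = -18.6175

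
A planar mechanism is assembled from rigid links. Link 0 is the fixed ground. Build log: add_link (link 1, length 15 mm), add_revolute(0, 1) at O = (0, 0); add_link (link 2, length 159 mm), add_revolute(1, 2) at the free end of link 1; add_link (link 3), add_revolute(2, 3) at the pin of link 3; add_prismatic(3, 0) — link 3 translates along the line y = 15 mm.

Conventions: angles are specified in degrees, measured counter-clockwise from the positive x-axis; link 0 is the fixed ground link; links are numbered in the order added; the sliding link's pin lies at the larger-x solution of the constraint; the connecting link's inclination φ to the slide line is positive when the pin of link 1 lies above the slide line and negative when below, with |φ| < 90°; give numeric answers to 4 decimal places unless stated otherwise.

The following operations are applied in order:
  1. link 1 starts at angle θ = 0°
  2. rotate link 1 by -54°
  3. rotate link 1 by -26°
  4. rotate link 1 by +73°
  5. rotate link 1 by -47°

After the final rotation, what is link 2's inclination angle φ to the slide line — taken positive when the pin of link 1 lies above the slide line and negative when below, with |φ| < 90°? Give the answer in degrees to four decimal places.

geometry: r = 15 mm, L = 159 mm, e = 15 mm; θ starts at 0°
rotate link 1 by -54°: θ ← 0° -54° = -54°
rotate link 1 by -26°: θ ← -54° -26° = -80°
rotate link 1 by +73°: θ ← -80° +73° = -7°
rotate link 1 by -47°: θ ← -7° -47° = -54°
h = r sin θ − e = -12.135255 − 15 = -27.135255
sin φ = h / L = -27.135255 / 159 = -0.17066198
φ = arcsin(-0.17066198) = -9.826310°

-9.8263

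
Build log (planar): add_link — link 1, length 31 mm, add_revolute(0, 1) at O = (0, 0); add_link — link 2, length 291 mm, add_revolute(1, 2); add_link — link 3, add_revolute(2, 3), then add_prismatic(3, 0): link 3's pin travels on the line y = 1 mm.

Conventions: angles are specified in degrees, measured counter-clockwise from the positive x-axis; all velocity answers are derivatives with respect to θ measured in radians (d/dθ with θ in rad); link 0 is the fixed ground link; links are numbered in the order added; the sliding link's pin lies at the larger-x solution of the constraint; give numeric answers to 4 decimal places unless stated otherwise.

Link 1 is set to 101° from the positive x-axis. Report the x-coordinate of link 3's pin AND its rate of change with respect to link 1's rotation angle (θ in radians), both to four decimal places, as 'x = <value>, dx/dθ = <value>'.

geometry: r = 31 mm, L = 291 mm, e = 1 mm
crank pin P = (r cos θ, r sin θ) = (-5.915079, 30.430443)
h = r sin θ − e = 30.430443 − 1 = 29.430443
x = r cos θ + √(L² − h²) = -5.915079 + 289.507943 = 283.592864
dx/dθ = −r sin θ − h·r cos θ/√(L² − h²) (θ in radians; h = 29.430443) = -29.829135

x = 283.5929, dx/dθ = -29.8291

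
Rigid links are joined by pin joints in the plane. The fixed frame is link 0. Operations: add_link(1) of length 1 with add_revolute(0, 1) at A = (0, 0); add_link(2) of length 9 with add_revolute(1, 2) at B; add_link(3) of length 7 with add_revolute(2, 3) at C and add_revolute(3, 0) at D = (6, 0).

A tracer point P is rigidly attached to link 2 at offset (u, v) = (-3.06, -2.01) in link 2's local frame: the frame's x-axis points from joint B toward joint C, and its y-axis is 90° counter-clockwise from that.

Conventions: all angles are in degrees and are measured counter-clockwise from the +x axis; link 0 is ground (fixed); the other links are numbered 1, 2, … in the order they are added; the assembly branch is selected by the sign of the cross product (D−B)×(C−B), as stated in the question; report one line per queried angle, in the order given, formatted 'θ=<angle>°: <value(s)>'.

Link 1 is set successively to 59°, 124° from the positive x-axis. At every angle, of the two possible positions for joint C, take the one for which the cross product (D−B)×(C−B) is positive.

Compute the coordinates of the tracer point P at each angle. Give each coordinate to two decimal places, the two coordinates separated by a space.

A=(0,0), D=(6.00,0)
θ=59°: B = A + 1.00·(cos59°, sin59°) = (0.5150, 0.8572)
θ=59°: |BD| = 5.5515
θ=59°: circle(B,9.00) ∩ circle(D,7.00): a=5.6579, h=6.9992
θ=59°:   candidates: C₊=(7.1857,6.8988) cross=38.856; C₋=(5.0244,-6.9317) cross=-38.856
θ=59°:   branch + wants cross > 0 → take C=(7.1857,6.8988) (cross=38.856)
θ=59°: ex = (C−B)/|BC| = (0.7412,0.6713); ey = (-0.6713,0.7412)
θ=59°: P = B + -3.06·ex + -2.01·ey = (-0.4037,-2.6868)
θ=124°: B = A + 1.00·(cos124°, sin124°) = (-0.5592, 0.8290)
θ=124°: |BD| = 6.6114
θ=124°: circle(B,9.00) ∩ circle(D,7.00): a=5.7258, h=6.9438
θ=124°:   candidates: C₊=(5.9921,7.0000) cross=45.908; C₋=(4.2507,-6.7779) cross=-45.908
θ=124°:   branch + wants cross > 0 → take C=(5.9921,7.0000) (cross=45.908)
θ=124°: ex = (C−B)/|BC| = (0.7279,0.6857); ey = (-0.6857,0.7279)
θ=124°: P = B + -3.06·ex + -2.01·ey = (-1.4084,-2.7322)

θ=59°: -0.40 -2.69
θ=124°: -1.41 -2.73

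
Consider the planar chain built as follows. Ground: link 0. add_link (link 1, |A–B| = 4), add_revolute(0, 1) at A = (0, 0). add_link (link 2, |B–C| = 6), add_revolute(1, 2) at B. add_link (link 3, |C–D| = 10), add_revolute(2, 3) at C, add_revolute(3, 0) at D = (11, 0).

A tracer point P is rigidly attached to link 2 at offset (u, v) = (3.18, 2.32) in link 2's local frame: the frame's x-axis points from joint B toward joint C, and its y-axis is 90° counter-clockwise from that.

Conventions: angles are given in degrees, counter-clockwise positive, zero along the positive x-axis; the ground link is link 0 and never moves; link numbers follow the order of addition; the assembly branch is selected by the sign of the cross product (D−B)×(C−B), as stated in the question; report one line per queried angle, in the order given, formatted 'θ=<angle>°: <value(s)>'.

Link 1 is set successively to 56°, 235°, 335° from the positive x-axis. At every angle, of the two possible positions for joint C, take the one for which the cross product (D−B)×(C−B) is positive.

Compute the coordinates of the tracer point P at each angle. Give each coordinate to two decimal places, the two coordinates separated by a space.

A=(0,0), D=(11.00,0)
θ=56°: B = A + 4.00·(cos56°, sin56°) = (2.2368, 3.3162)
θ=56°: |BD| = 9.3697
θ=56°: circle(B,6.00) ∩ circle(D,10.00): a=1.2696, h=5.8641
θ=56°:   candidates: C₊=(5.4996,8.3514) cross=54.945; C₋=(1.3487,-2.6178) cross=-54.945
θ=56°:   branch + wants cross > 0 → take C=(5.4996,8.3514) (cross=54.945)
θ=56°: ex = (C−B)/|BC| = (0.5438,0.8392); ey = (-0.8392,0.5438)
θ=56°: P = B + 3.18·ex + 2.32·ey = (2.0191,7.2465)
θ=235°: B = A + 4.00·(cos235°, sin235°) = (-2.2943, -3.2766)
θ=235°: |BD| = 13.6921
θ=235°: circle(B,6.00) ∩ circle(D,10.00): a=4.5090, h=3.9584
θ=235°:   candidates: C₊=(1.1364,1.6458) cross=54.200; C₋=(3.0309,-6.0410) cross=-54.200
θ=235°:   branch + wants cross > 0 → take C=(1.1364,1.6458) (cross=54.200)
θ=235°: ex = (C−B)/|BC| = (0.5718,0.8204); ey = (-0.8204,0.5718)
θ=235°: P = B + 3.18·ex + 2.32·ey = (-2.3794,0.6588)
θ=335°: B = A + 4.00·(cos335°, sin335°) = (3.6252, -1.6905)
θ=335°: |BD| = 7.5660
θ=335°: circle(B,6.00) ∩ circle(D,10.00): a=-0.4464, h=5.9834
θ=335°:   candidates: C₊=(1.8532,4.0419) cross=45.270; C₋=(4.5270,-7.6223) cross=-45.270
θ=335°:   branch + wants cross > 0 → take C=(1.8532,4.0419) (cross=45.270)
θ=335°: ex = (C−B)/|BC| = (-0.2953,0.9554); ey = (-0.9554,-0.2953)
θ=335°: P = B + 3.18·ex + 2.32·ey = (0.4696,0.6625)

θ=56°: 2.02 7.25
θ=235°: -2.38 0.66
θ=335°: 0.47 0.66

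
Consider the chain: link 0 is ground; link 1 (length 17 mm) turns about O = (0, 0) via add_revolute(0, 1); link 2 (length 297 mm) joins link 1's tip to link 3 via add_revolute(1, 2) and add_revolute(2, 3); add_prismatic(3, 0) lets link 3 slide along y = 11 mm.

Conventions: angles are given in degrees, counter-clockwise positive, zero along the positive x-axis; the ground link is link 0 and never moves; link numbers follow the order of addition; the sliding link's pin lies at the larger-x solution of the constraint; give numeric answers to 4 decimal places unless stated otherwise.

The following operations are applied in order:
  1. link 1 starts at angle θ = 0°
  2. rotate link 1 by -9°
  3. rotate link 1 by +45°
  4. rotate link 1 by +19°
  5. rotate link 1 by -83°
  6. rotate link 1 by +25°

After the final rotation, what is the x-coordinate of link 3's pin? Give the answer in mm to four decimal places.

geometry: r = 17 mm, L = 297 mm, e = 11 mm; θ starts at 0°
rotate link 1 by -9°: θ ← 0° -9° = -9°
rotate link 1 by +45°: θ ← -9° +45° = 36°
rotate link 1 by +19°: θ ← 36° +19° = 55°
rotate link 1 by -83°: θ ← 55° -83° = -28°
rotate link 1 by +25°: θ ← -28° +25° = -3°
crank pin P = (r cos θ, r sin θ) = (16.976702, -0.889711)
h = r sin θ − e = -0.889711 − 11 = -11.889711
x = r cos θ + √(L² − h²) = 16.976702 + 296.761916 = 313.738618

313.7386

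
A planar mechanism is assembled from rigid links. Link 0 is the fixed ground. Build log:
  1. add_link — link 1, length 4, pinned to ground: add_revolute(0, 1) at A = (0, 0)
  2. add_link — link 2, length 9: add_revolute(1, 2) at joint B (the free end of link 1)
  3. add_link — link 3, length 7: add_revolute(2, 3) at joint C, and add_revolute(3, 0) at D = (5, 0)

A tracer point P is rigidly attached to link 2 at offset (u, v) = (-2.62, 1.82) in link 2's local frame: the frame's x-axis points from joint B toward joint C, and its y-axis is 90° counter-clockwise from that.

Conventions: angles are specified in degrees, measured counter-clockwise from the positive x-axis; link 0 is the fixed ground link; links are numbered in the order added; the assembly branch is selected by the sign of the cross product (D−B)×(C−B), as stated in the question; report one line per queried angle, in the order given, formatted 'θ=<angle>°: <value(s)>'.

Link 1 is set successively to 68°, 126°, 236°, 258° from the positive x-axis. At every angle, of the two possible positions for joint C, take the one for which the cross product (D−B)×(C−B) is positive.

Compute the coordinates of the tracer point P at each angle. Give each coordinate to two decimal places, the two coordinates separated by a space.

A=(0,0), D=(5.00,0)
θ=68°: B = A + 4.00·(cos68°, sin68°) = (1.4984, 3.7087)
θ=68°: |BD| = 5.1006
θ=68°: circle(B,9.00) ∩ circle(D,7.00): a=5.6872, h=6.9754
θ=68°:   candidates: C₊=(10.4747,4.3621) cross=35.578; C₋=(0.3308,-5.2152) cross=-35.578
θ=68°:   branch + wants cross > 0 → take C=(10.4747,4.3621) (cross=35.578)
θ=68°: ex = (C−B)/|BC| = (0.9974,0.0726); ey = (-0.0726,0.9974)
θ=68°: P = B + -2.62·ex + 1.82·ey = (-1.2468,5.3337)
θ=126°: B = A + 4.00·(cos126°, sin126°) = (-2.3511, 3.2361)
θ=126°: |BD| = 8.0319
θ=126°: circle(B,9.00) ∩ circle(D,7.00): a=6.0080, h=6.7010
θ=126°:   candidates: C₊=(5.8475,6.9485) cross=53.822; C₋=(0.4478,-5.3176) cross=-53.822
θ=126°:   branch + wants cross > 0 → take C=(5.8475,6.9485) (cross=53.822)
θ=126°: ex = (C−B)/|BC| = (0.9110,0.4125); ey = (-0.4125,0.9110)
θ=126°: P = B + -2.62·ex + 1.82·ey = (-5.4886,3.8133)
θ=236°: B = A + 4.00·(cos236°, sin236°) = (-2.2368, -3.3162)
θ=236°: |BD| = 7.9604
θ=236°: circle(B,9.00) ∩ circle(D,7.00): a=5.9901, h=6.7170
θ=236°:   candidates: C₊=(0.4107,5.2857) cross=53.470; C₋=(6.0070,-6.9272) cross=-53.470
θ=236°:   branch + wants cross > 0 → take C=(0.4107,5.2857) (cross=53.470)
θ=236°: ex = (C−B)/|BC| = (0.2942,0.9558); ey = (-0.9558,0.2942)
θ=236°: P = B + -2.62·ex + 1.82·ey = (-4.7469,-5.2849)
θ=258°: B = A + 4.00·(cos258°, sin258°) = (-0.8316, -3.9126)
θ=258°: |BD| = 7.0226
θ=258°: circle(B,9.00) ∩ circle(D,7.00): a=5.7897, h=6.8906
θ=258°:   candidates: C₊=(0.1371,5.0351) cross=48.389; C₋=(7.8152,-6.4089) cross=-48.389
θ=258°:   branch + wants cross > 0 → take C=(0.1371,5.0351) (cross=48.389)
θ=258°: ex = (C−B)/|BC| = (0.1076,0.9942); ey = (-0.9942,0.1076)
θ=258°: P = B + -2.62·ex + 1.82·ey = (-2.9231,-6.3215)

θ=68°: -1.25 5.33
θ=126°: -5.49 3.81
θ=236°: -4.75 -5.28
θ=258°: -2.92 -6.32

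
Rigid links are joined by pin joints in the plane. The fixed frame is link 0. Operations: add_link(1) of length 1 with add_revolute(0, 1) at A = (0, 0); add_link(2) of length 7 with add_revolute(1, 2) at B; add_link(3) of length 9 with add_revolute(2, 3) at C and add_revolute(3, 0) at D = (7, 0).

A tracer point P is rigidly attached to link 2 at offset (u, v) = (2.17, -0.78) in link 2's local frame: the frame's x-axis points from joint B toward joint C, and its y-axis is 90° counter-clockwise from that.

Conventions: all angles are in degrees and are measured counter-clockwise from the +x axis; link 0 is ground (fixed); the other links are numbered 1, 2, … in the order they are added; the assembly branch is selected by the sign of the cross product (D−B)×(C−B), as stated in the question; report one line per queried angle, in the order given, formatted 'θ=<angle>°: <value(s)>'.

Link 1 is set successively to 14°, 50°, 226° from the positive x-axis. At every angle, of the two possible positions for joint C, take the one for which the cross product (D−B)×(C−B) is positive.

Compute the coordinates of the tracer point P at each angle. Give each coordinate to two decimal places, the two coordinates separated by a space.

A=(0,0), D=(7.00,0)
θ=14°: B = A + 1.00·(cos14°, sin14°) = (0.9703, 0.2419)
θ=14°: |BD| = 6.0346
θ=14°: circle(B,7.00) ∩ circle(D,9.00): a=0.3659, h=6.9904
θ=14°:   candidates: C₊=(1.6161,7.2121) cross=42.184; C₋=(1.0556,-6.7576) cross=-42.184
θ=14°:   branch + wants cross > 0 → take C=(1.6161,7.2121) (cross=42.184)
θ=14°: ex = (C−B)/|BC| = (0.0923,0.9957); ey = (-0.9957,0.0923)
θ=14°: P = B + 2.17·ex + -0.78·ey = (1.9472,2.3307)
θ=50°: B = A + 1.00·(cos50°, sin50°) = (0.6428, 0.7660)
θ=50°: |BD| = 6.4032
θ=50°: circle(B,7.00) ∩ circle(D,9.00): a=0.7028, h=6.9646
θ=50°:   candidates: C₊=(2.1738,7.5966) cross=44.596; C₋=(0.5074,-6.2326) cross=-44.596
θ=50°:   branch + wants cross > 0 → take C=(2.1738,7.5966) (cross=44.596)
θ=50°: ex = (C−B)/|BC| = (0.2187,0.9758); ey = (-0.9758,0.2187)
θ=50°: P = B + 2.17·ex + -0.78·ey = (1.8785,2.7129)
θ=226°: B = A + 1.00·(cos226°, sin226°) = (-0.6947, -0.7193)
θ=226°: |BD| = 7.7282
θ=226°: circle(B,7.00) ∩ circle(D,9.00): a=1.7938, h=6.7663
θ=226°:   candidates: C₊=(0.4615,6.1845) cross=52.291; C₋=(1.7211,-7.2893) cross=-52.291
θ=226°:   branch + wants cross > 0 → take C=(0.4615,6.1845) (cross=52.291)
θ=226°: ex = (C−B)/|BC| = (0.1652,0.9863); ey = (-0.9863,0.1652)
θ=226°: P = B + 2.17·ex + -0.78·ey = (0.4330,1.2920)

θ=14°: 1.95 2.33
θ=50°: 1.88 2.71
θ=226°: 0.43 1.29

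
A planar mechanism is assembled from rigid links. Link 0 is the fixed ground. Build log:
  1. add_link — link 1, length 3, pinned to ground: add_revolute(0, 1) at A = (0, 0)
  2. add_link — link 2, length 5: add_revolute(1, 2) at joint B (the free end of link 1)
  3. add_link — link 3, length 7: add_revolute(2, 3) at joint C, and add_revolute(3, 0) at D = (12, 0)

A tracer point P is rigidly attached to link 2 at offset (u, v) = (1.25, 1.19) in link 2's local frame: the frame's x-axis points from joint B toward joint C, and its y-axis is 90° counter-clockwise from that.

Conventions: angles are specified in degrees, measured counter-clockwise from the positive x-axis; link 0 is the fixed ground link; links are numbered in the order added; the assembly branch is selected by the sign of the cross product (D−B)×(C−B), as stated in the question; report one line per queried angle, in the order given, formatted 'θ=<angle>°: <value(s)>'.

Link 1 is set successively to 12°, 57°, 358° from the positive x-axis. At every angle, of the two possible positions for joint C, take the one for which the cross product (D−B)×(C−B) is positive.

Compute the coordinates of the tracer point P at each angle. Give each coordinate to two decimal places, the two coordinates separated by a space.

A=(0,0), D=(12.00,0)
θ=12°: B = A + 3.00·(cos12°, sin12°) = (2.9344, 0.6237)
θ=12°: |BD| = 9.0870
θ=12°: circle(B,5.00) ∩ circle(D,7.00): a=3.2229, h=3.8227
θ=12°:   candidates: C₊=(6.4122,4.2162) cross=34.736; C₋=(5.8874,-3.4111) cross=-34.736
θ=12°:   branch + wants cross > 0 → take C=(6.4122,4.2162) (cross=34.736)
θ=12°: ex = (C−B)/|BC| = (0.6955,0.7185); ey = (-0.7185,0.6955)
θ=12°: P = B + 1.25·ex + 1.19·ey = (2.9489,2.3495)
θ=57°: B = A + 3.00·(cos57°, sin57°) = (1.6339, 2.5160)
θ=57°: |BD| = 10.6671
θ=57°: circle(B,5.00) ∩ circle(D,7.00): a=4.2086, h=2.6996
θ=57°:   candidates: C₊=(6.3605,4.1468) cross=28.797; C₋=(5.0870,-1.1001) cross=-28.797
θ=57°:   branch + wants cross > 0 → take C=(6.3605,4.1468) (cross=28.797)
θ=57°: ex = (C−B)/|BC| = (0.9453,0.3262); ey = (-0.3262,0.9453)
θ=57°: P = B + 1.25·ex + 1.19·ey = (2.4274,4.0486)
θ=358°: B = A + 3.00·(cos358°, sin358°) = (2.9982, -0.1047)
θ=358°: |BD| = 9.0024
θ=358°: circle(B,5.00) ∩ circle(D,7.00): a=3.1682, h=3.8681
θ=358°:   candidates: C₊=(6.1212,3.8000) cross=34.822; C₋=(6.2112,-3.9357) cross=-34.822
θ=358°:   branch + wants cross > 0 → take C=(6.1212,3.8000) (cross=34.822)
θ=358°: ex = (C−B)/|BC| = (0.6246,0.7809); ey = (-0.7809,0.6246)
θ=358°: P = B + 1.25·ex + 1.19·ey = (2.8496,1.6148)

θ=12°: 2.95 2.35
θ=57°: 2.43 4.05
θ=358°: 2.85 1.61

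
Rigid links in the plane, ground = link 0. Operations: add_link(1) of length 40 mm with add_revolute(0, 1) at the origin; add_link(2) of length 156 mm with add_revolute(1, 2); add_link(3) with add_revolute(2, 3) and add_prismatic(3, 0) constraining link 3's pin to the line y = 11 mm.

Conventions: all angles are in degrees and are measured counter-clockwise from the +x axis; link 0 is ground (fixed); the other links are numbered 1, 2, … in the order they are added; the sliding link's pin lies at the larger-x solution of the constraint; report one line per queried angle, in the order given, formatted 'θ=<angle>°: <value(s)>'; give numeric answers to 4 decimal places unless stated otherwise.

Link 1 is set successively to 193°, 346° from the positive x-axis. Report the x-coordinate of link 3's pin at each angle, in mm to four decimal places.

geometry: r = 40 mm, L = 156 mm, e = 11 mm
θ=193°: crank pin P = (r cos θ, r sin θ) = (-38.974803, -8.998042)
θ=193°: h = r sin θ − e = -8.998042 − 11 = -19.998042
θ=193°: x = r cos θ + √(L² − h²) = -38.974803 + 154.712890 = 115.738087
θ=346°: crank pin P = (r cos θ, r sin θ) = (38.811829, -9.676876)
θ=346°: h = r sin θ − e = -9.676876 − 11 = -20.676876
θ=346°: x = r cos θ + √(L² − h²) = 38.811829 + 154.623630 = 193.435459

θ=193°: 115.7381
θ=346°: 193.4355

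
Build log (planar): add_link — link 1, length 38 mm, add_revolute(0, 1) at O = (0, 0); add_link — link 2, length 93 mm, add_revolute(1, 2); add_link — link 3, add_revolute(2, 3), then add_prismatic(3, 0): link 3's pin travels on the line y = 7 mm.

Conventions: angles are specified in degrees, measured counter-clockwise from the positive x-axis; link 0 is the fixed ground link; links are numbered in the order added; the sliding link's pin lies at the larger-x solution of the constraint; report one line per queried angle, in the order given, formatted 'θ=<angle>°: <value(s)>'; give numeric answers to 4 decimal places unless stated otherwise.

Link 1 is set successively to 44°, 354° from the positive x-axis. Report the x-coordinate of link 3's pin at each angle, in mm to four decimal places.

geometry: r = 38 mm, L = 93 mm, e = 7 mm
θ=44°: crank pin P = (r cos θ, r sin θ) = (27.334912, 26.397018)
θ=44°: h = r sin θ − e = 26.397018 − 7 = 19.397018
θ=44°: x = r cos θ + √(L² − h²) = 27.334912 + 90.954690 = 118.289603
θ=354°: crank pin P = (r cos θ, r sin θ) = (37.791832, -3.972082)
θ=354°: h = r sin θ − e = -3.972082 − 7 = -10.972082
θ=354°: x = r cos θ + √(L² − h²) = 37.791832 + 92.350492 = 130.142324

θ=44°: 118.2896
θ=354°: 130.1423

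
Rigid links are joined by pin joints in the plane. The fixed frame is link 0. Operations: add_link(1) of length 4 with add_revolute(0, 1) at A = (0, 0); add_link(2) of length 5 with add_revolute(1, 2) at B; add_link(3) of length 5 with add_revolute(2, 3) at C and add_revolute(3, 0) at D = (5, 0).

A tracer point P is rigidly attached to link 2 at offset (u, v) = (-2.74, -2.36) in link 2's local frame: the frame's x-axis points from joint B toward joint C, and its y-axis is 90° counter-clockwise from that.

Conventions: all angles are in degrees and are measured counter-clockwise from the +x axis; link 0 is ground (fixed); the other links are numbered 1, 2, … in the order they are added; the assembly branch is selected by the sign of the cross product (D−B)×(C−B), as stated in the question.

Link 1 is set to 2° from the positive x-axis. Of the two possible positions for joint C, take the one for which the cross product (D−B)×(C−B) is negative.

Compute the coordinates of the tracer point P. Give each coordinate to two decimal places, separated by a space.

A=(0,0), D=(5.00,0)
B = A + 4.00·(cos2°, sin2°) = (3.9976, 0.1396)
|BD| = 1.0121
circle(B,5.00) ∩ circle(D,5.00): a=0.5061, h=4.9743
  candidates: C₊=(5.1849,4.9966) cross=5.035; C₋=(3.8127,-4.8570) cross=-5.035
  branch - wants cross < 0 → take C=(3.8127,-4.8570) (cross=-5.035)
ex = (C−B)/|BC| = (-0.0370,-0.9993); ey = (0.9993,-0.0370)
P = B + -2.74·ex + -2.36·ey = (1.7405,2.9650)

1.74 2.96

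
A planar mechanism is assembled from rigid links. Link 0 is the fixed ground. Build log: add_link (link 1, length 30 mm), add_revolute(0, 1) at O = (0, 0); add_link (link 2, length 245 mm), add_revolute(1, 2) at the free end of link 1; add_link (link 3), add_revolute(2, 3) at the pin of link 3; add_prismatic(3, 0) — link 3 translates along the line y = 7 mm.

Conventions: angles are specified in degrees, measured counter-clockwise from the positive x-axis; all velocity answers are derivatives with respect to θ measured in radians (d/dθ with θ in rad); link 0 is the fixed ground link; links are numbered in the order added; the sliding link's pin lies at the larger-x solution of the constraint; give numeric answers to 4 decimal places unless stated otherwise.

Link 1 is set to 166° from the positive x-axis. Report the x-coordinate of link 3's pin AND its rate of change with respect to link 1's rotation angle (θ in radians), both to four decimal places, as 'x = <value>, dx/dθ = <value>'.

geometry: r = 30 mm, L = 245 mm, e = 7 mm
crank pin P = (r cos θ, r sin θ) = (-29.108872, 7.257657)
h = r sin θ − e = 7.257657 − 7 = 0.257657
x = r cos θ + √(L² − h²) = -29.108872 + 244.999865 = 215.890993
dx/dθ = −r sin θ − h·r cos θ/√(L² − h²) (θ in radians; h = 0.257657) = -7.227044

x = 215.8910, dx/dθ = -7.2270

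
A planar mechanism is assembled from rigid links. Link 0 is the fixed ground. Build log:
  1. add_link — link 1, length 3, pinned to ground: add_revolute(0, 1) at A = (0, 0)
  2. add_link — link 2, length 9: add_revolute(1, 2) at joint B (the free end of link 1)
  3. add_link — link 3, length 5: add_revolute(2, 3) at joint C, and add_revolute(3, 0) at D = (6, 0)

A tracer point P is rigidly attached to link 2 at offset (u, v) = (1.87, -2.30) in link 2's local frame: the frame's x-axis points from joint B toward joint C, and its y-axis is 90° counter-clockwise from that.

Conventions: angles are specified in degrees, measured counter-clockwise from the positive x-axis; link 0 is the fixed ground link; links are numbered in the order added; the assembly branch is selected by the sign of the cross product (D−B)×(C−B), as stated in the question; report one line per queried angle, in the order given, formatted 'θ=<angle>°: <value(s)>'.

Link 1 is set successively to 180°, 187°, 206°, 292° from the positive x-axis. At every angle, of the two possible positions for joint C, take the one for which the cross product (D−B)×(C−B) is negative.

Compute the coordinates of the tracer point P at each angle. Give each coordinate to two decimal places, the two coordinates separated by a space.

A=(0,0), D=(6.00,0)
θ=180°: B = A + 3.00·(cos180°, sin180°) = (-3.0000, 0.0000)
θ=180°: |BD| = 9.0000
θ=180°: circle(B,9.00) ∩ circle(D,5.00): a=7.6111, h=4.8032
θ=180°:   candidates: C₊=(4.6111,4.8032) cross=43.229; C₋=(4.6111,-4.8032) cross=-43.229
θ=180°:   branch - wants cross < 0 → take C=(4.6111,-4.8032) (cross=-43.229)
θ=180°: ex = (C−B)/|BC| = (0.8457,-0.5337); ey = (0.5337,0.8457)
θ=180°: P = B + 1.87·ex + -2.30·ey = (-2.6461,-2.9431)
θ=187°: B = A + 3.00·(cos187°, sin187°) = (-2.9776, -0.3656)
θ=187°: |BD| = 8.9851
θ=187°: circle(B,9.00) ∩ circle(D,5.00): a=7.6088, h=4.8069
θ=187°:   candidates: C₊=(4.4293,4.7469) cross=43.190; C₋=(4.8205,-4.8589) cross=-43.190
θ=187°:   branch - wants cross < 0 → take C=(4.8205,-4.8589) (cross=-43.190)
θ=187°: ex = (C−B)/|BC| = (0.8665,-0.4993); ey = (0.4993,0.8665)
θ=187°: P = B + 1.87·ex + -2.30·ey = (-2.5056,-3.2921)
θ=206°: B = A + 3.00·(cos206°, sin206°) = (-2.6964, -1.3151)
θ=206°: |BD| = 8.7953
θ=206°: circle(B,9.00) ∩ circle(D,5.00): a=7.5812, h=4.8504
θ=206°:   candidates: C₊=(4.0743,4.6143) cross=42.660; C₋=(5.5248,-4.9774) cross=-42.660
θ=206°:   branch - wants cross < 0 → take C=(5.5248,-4.9774) (cross=-42.660)
θ=206°: ex = (C−B)/|BC| = (0.9135,-0.4069); ey = (0.4069,0.9135)
θ=206°: P = B + 1.87·ex + -2.30·ey = (-1.9241,-4.1770)
θ=292°: B = A + 3.00·(cos292°, sin292°) = (1.1238, -2.7816)
θ=292°: |BD| = 5.6137
θ=292°: circle(B,9.00) ∩ circle(D,5.00): a=7.7946, h=4.4993
θ=292°:   candidates: C₊=(5.6650,4.9888) cross=25.258; C₋=(10.1237,-2.8276) cross=-25.258
θ=292°:   branch - wants cross < 0 → take C=(10.1237,-2.8276) (cross=-25.258)
θ=292°: ex = (C−B)/|BC| = (1.0000,-0.0051); ey = (0.0051,1.0000)
θ=292°: P = B + 1.87·ex + -2.30·ey = (2.9820,-5.0911)

θ=180°: -2.65 -2.94
θ=187°: -2.51 -3.29
θ=206°: -1.92 -4.18
θ=292°: 2.98 -5.09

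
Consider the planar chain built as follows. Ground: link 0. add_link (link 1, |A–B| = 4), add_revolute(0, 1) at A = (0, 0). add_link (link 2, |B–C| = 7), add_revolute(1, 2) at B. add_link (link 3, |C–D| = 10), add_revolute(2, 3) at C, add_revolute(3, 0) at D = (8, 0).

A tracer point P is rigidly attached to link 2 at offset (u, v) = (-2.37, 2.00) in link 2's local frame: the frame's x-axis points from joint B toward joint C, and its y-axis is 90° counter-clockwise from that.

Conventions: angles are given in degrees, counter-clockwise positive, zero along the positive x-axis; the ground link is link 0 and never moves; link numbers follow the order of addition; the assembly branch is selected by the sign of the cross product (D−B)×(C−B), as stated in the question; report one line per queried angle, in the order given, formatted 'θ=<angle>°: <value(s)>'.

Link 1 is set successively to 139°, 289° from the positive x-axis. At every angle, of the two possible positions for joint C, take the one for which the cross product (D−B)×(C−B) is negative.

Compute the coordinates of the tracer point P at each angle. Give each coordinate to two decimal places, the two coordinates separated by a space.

A=(0,0), D=(8.00,0)
θ=139°: B = A + 4.00·(cos139°, sin139°) = (-3.0188, 2.6242)
θ=139°: |BD| = 11.3270
θ=139°: circle(B,7.00) ∩ circle(D,10.00): a=3.4123, h=6.1120
θ=139°:   candidates: C₊=(1.7166,7.7794) cross=69.231; C₋=(-1.1154,-4.1120) cross=-69.231
θ=139°:   branch - wants cross < 0 → take C=(-1.1154,-4.1120) (cross=-69.231)
θ=139°: ex = (C−B)/|BC| = (0.2719,-0.9623); ey = (0.9623,0.2719)
θ=139°: P = B + -2.37·ex + 2.00·ey = (-1.7386,5.4488)
θ=289°: B = A + 4.00·(cos289°, sin289°) = (1.3023, -3.7821)
θ=289°: |BD| = 7.6918
θ=289°: circle(B,7.00) ∩ circle(D,10.00): a=0.5307, h=6.9799
θ=289°:   candidates: C₊=(-1.6677,2.5567) cross=53.688; C₋=(5.1964,-9.5989) cross=-53.688
θ=289°:   branch - wants cross < 0 → take C=(5.1964,-9.5989) (cross=-53.688)
θ=289°: ex = (C−B)/|BC| = (0.5563,-0.8310); ey = (0.8310,0.5563)
θ=289°: P = B + -2.37·ex + 2.00·ey = (1.6458,-0.7000)

θ=139°: -1.74 5.45
θ=289°: 1.65 -0.70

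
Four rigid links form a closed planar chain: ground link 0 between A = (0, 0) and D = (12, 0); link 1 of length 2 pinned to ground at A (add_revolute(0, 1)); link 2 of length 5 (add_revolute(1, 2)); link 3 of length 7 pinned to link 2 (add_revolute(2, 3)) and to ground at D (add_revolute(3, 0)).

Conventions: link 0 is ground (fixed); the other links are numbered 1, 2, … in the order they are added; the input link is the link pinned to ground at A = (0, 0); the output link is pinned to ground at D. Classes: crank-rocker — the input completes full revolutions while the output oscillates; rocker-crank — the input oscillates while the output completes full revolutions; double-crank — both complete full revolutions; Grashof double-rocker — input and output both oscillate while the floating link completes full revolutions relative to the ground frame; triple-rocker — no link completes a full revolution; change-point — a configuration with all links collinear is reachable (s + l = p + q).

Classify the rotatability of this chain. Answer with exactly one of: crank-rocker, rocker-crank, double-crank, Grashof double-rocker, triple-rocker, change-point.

lengths: ground=12, input=2, coupler=5, output=7
sorted: s=2 (shortest), l=12 (longest), p+q=12
s + l = 14 vs p + q = 12
s + l > p + q → non-Grashof → no link fully rotates → triple-rocker

triple-rocker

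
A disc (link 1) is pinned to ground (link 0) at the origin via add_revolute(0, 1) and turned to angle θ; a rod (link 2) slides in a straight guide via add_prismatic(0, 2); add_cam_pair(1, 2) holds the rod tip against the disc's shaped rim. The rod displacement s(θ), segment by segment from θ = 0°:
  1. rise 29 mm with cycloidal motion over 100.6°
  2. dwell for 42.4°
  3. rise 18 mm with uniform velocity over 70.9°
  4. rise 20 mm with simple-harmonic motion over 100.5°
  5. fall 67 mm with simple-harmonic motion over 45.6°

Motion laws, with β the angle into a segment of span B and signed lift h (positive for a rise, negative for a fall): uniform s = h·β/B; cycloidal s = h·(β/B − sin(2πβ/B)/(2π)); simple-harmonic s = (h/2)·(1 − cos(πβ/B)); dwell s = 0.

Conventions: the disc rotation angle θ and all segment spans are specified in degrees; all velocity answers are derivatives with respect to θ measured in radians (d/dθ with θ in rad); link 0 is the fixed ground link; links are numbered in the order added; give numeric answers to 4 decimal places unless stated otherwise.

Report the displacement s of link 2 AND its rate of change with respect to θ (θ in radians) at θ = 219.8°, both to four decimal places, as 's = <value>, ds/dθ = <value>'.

segment 1 (0° to 100.6°, cycloidal, h = 29) is passed completely: s = 0.0000 + (29) = 29.0000
segment 2 (100.6° to 143°, dwell): s unchanged at 29.0000
segment 3 (143° to 213.9°, uniform, h = 18) is passed completely: s = 29.0000 + (18) = 47.0000
θ = 219.8° falls in segment 4 (213.9° to 314.4°, simple-harmonic, h = 20): β = 219.8 − 213.9 = 5.9°, B = 100.5°; Δs = 20/2·(1 − cos(π·0.0587)) = 0.1696; s = 47.0000 + 0.1696 = 47.1696
velocity in seg [213.9°–314.4°] (simple-harmonic), θ in radians: β = 5.9° = 0.1030 rad, B = 100.5° = 1.7541 rad; ds/dθ = (πh/(2B)) sin(πβ/B) = (π·20/(2·1.7541)) sin(π·0.0587) = 3.284561 mm/rad

s = 47.1696, ds/dθ = 3.2846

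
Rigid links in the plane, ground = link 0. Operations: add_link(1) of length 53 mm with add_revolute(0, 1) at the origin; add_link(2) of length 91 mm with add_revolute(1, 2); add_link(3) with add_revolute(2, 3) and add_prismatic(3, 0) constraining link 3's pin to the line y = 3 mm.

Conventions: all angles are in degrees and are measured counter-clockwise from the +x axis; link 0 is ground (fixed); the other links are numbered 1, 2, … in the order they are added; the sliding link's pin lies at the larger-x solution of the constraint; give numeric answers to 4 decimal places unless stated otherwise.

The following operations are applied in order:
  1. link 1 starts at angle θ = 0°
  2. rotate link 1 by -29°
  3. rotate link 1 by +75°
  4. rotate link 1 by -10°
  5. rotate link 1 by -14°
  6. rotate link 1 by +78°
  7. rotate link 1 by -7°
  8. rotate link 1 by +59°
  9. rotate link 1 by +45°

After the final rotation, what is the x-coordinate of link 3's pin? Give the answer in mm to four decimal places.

geometry: r = 53 mm, L = 91 mm, e = 3 mm; θ starts at 0°
rotate link 1 by -29°: θ ← 0° -29° = -29°
rotate link 1 by +75°: θ ← -29° +75° = 46°
rotate link 1 by -10°: θ ← 46° -10° = 36°
rotate link 1 by -14°: θ ← 36° -14° = 22°
rotate link 1 by +78°: θ ← 22° +78° = 100°
rotate link 1 by -7°: θ ← 100° -7° = 93°
rotate link 1 by +59°: θ ← 93° +59° = 152°
rotate link 1 by +45°: θ ← 152° +45° = 197°
crank pin P = (r cos θ, r sin θ) = (-50.684152, -15.495700)
h = r sin θ − e = -15.495700 − 3 = -18.495700
x = r cos θ + √(L² − h²) = -50.684152 + 89.100556 = 38.416404

38.4164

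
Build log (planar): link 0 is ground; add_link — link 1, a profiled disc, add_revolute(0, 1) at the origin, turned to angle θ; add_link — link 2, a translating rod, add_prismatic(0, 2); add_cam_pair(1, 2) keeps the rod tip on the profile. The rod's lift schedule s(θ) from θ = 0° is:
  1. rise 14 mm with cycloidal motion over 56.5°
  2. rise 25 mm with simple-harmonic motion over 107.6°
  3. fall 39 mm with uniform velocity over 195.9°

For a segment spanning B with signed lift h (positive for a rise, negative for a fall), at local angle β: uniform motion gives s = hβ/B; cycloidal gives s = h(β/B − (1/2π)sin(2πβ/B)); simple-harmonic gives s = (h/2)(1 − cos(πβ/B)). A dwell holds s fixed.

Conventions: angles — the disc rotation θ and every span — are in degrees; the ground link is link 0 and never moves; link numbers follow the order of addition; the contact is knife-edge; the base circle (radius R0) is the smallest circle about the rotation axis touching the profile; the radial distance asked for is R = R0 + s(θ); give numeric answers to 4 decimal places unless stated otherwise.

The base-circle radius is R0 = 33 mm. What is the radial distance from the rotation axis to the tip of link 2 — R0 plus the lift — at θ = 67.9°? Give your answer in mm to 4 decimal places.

seg 1 [0°–56.5°] cycloidal, h=14: full span → s += 14 → s = 14.0000
seg 2 [56.5°–164.1°] simple-harmonic, h=25: θ=67.9° here. β=11.4, B=107.6. 25/2·(1 − cos(π·0.1059)) = 0.6860 → s = 14.6860
R = R0 + s = 33 + 14.6860 = 47.6860

47.6860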